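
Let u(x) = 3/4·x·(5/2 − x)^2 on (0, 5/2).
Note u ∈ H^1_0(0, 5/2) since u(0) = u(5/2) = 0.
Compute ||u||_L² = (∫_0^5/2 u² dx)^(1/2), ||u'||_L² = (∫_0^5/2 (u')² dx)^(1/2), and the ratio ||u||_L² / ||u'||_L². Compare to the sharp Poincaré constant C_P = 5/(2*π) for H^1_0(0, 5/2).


||u||_L² / ||u'||_L² = 5*sqrt(14)/28 < C_P = 5/(2*π).

u(x) = 3/4·x·(5/2 − x)^2, so u'(x) = 9*x^2/4 - 15*x/2 + 75/16.
u(x) = 3/4·x·(5/2 − x)^2 vanishes at x = 0 and x = 5/2, so u ∈ H^1_0(0, 5/2). Differentiate via the product rule and integrate the resulting polynomials term by term.
  ∫_0^5/2 u² dx = ∫_0^5/2 (9*x^6/16 - 45*x^5/8 + 675*x^4/32 - 1125*x^3/32 + 5625*x^2/256) dx. Term by term:
    ∫_0^5/2 9*x^6/16 dx = 703125/14336;  ∫_0^5/2 -45*x^5/8 dx = -234375/1024;  ∫_0^5/2 675*x^4/32 dx = 421875/1024;
    ∫_0^5/2 -1125*x^3/32 dx = -703125/2048;  ∫_0^5/2 5625*x^2/256 dx = 234375/2048.
  Sum: 703125/14336 − 234375/1024 + 421875/1024 − 703125/2048 + 234375/2048 = 46875/14336.
  ∫_0^5/2 (u')² dx = ∫_0^5/2 (81*x^4/16 - 135*x^3/4 + 2475*x^2/32 - 1125*x/16 + 5625/256) dx. Term by term:
    ∫_0^5/2 81*x^4/16 dx = 50625/512;  ∫_0^5/2 -135*x^3/4 dx = -84375/256;  ∫_0^5/2 2475*x^2/32 dx = 103125/256;
    ∫_0^5/2 -1125*x/16 dx = -28125/128;  ∫_0^5/2 5625/256 dx = 28125/512.
  Sum: 50625/512 − 84375/256 + 103125/256 − 28125/128 + 28125/512 = 1875/256.
∫_0^5/2 u² dx = 46875/14336, so ||u||_L² = 125*sqrt(42)/448.
∫_0^5/2 (u')² dx = 1875/256, so ||u'||_L² = 25*sqrt(3)/16.
Ratio ||u||_L² / ||u'||_L² = 5*sqrt(14)/28.
Sharp Poincaré constant on H^1_0(0, 5/2) is C_P = L/π = 5/(2*π), achieved by sin(2*π/5·x).
A polynomial bump cannot attain the sharp Poincaré constant (only the first sine eigenfunction does), so the ratio is strictly less than C_P, consistent with ||u||_L² ≤ C_P ||u'||_L².


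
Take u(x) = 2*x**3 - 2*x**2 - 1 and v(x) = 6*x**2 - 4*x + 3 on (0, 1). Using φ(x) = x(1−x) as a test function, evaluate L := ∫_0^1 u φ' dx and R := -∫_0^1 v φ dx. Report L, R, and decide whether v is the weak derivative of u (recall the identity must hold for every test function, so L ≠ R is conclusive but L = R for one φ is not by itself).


LHS = 1/30, RHS = -7/15. No, v is not the weak derivative of u.

u(x) = 2*x**3 - 2*x**2 - 1, classical derivative u'(x) = 6*x**2 - 4*x.
φ(x) = x(1−x), so φ'(x) = 1 - 2*x.
Note φ(0) = φ(1) = 0, so the boundary term u·φ vanishes.
LHS = ∫_0^1 u(x) φ'(x) dx = ∫_0^1 (-4*x^4 + 6*x^3 - 2*x^2 + 2*x - 1) dx. Term by term:
  ∫_0^1 -4*x^4 dx = -4/5;  ∫_0^1 6*x^3 dx = 3/2;  ∫_0^1 -2*x^2 dx = -2/3;
  ∫_0^1 2*x dx = 1;  ∫_0^1 -1 dx = -1.
Sum: -4/5 + 3/2 − 2/3 + 1 − 1 = 1/30.
So LHS = 1/30.
∫_0^1 v(x) φ(x) dx = ∫_0^1 (-6*x^4 + 10*x^3 - 7*x^2 + 3*x) dx. Term by term:
  ∫_0^1 -6*x^4 dx = -6/5;  ∫_0^1 10*x^3 dx = 5/2;  ∫_0^1 -7*x^2 dx = -7/3;
  ∫_0^1 3*x dx = 3/2.
Sum: -6/5 + 5/2 − 7/3 + 3/2 = 7/15.
So RHS = -∫_0^1 v(x) φ(x) dx = -7/15.
LHS − RHS = 1/2 ≠ 0, so the identity fails.
(For a valid weak derivative the identity must hold for EVERY test function, in particular this one. The failure shows v is NOT the weak derivative of u.)
Correct weak derivative would be u'(x) = 6*x**2 - 4*x.


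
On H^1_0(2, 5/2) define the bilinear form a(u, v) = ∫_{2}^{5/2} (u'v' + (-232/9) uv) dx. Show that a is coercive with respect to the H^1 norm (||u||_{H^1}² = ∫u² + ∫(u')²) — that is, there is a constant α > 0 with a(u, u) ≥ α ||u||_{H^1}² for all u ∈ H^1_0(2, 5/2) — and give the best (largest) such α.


α = 4*(-58 + 9*π^2)/(9*(1 + 4*π^2))

Coercivity of a(·,·) on H^1_0(2, 5/2) means a(u, u) ≥ α ||u||_{H^1}² for every u ∈ H^1_0.
The interval has length L = 1/2, and Poincaré/coercivity depend only on L. Here a(u, u) = ∫(u')² + (-232/9)·∫u².
Here c = -232/9 < 0 with |c| < (π/L)² = 4*π^2, so coercivity still holds. The condition a(u,u) ≥ α||u||_{H^1}² reads (1−α)∫(u')² ≥ (α−c)∫u². Any admissible α is ≤ 1 (rapidly oscillating u have ∫u²/∫(u')² → 0), and α = 1 would force 0 ≥ (1−c)∫u², impossible since c < 1; so 1−α > 0. By the sharp Poincaré inequality on H^1_0 of an interval of length L, ∫(u')² ≥ (π/L)²∫u² with equality for the first sine mode sin(π(x−x₀)/L) (x₀ the left endpoint), so the inequality holds for all u iff (1−α)(π/L)² ≥ α − c, i.e. α ≤ ((π/L)² + c)/((π/L)² + 1) = (1 + c(L/π)²)/(1 + (L/π)²). (Direct route, valid since c ≤ 0: Poincaré gives c∫u² ≥ c(L/π)²∫(u')², so a(u,u) ≥ (1 + c(L/π)²)∫(u')², while ||u||_{H^1}² ≤ (1 + (L/π)²)∫(u')²; dividing yields the same α.) With (π/L)² = 4*π^2 and c = -232/9, the largest admissible constant is α = ((π/L)² + c)/((π/L)² + 1).
Simplifying, α = 4*(-58 + 9*π^2)/(9*(1 + 4*π^2)).


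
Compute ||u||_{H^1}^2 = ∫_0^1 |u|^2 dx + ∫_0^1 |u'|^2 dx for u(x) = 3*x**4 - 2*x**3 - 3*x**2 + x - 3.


||u||_{H^1}^2 = 1439/105

The H^1 norm (squared) on an interval (0, L) is
  ||u||_{H^1}^2 = ∫_0^L u(x)^2 dx + ∫_0^L u'(x)^2 dx.
Compute u'(x) = 12*x**3 - 6*x**2 - 6*x + 1.
Then u(x)^2 = 9*x**8 - 12*x**7 - 14*x**6 + 18*x**5 - 13*x**4 + 6*x**3 + 19*x**2 - 6*x + 9 and u'(x)^2 = 144*x**6 - 144*x**5 - 108*x**4 + 96*x**3 + 24*x**2 - 12*x + 1.
Integrate each monomial from 0 to 1 using ∫_0^1 c·x^n dx = c·1^(n+1)/(n+1):
  ∫_0^1 u(x)^2 dx = ∫_0^1 (9*x^8 - 12*x^7 - 14*x^6 + 18*x^5 - 13*x^4 + 6*x^3 + 19*x^2 - 6*x + 9) dx. Term by term:
    ∫_0^1 9*x^8 dx = 1;  ∫_0^1 -12*x^7 dx = -3/2;  ∫_0^1 -14*x^6 dx = -2;
    ∫_0^1 18*x^5 dx = 3;  ∫_0^1 -13*x^4 dx = -13/5;  ∫_0^1 6*x^3 dx = 3/2;
    ∫_0^1 19*x^2 dx = 19/3;  ∫_0^1 -6*x dx = -3;  ∫_0^1 9 dx = 9.
  Sum: 1 − 3/2 − 2 + 3 − 13/5 + 3/2 + 19/3 − 3 + 9 = 176/15.
  ∫_0^1 u'(x)^2 dx = ∫_0^1 (144*x^6 - 144*x^5 - 108*x^4 + 96*x^3 + 24*x^2 - 12*x + 1) dx. Term by term:
    ∫_0^1 144*x^6 dx = 144/7;  ∫_0^1 -144*x^5 dx = -24;  ∫_0^1 -108*x^4 dx = -108/5;
    ∫_0^1 96*x^3 dx = 24;  ∫_0^1 24*x^2 dx = 8;  ∫_0^1 -12*x dx = -6;
    ∫_0^1 1 dx = 1.
  Sum: 144/7 − 24 − 108/5 + 24 + 8 − 6 + 1 = 69/35.
Adding: ||u||_{H^1}^2 = 176/15 + 69/35 = 1439/105.


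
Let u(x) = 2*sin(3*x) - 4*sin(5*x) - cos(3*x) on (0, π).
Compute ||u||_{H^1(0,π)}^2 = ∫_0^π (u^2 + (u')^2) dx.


||u||_{H^1(0,π)}^2 = 233*π

u'(x) = 3*sin(3*x) + 6*cos(3*x) - 20*cos(5*x).
Expand u² and (u')² and integrate term by term on (0, π), using: for integers n ≥ 1, ∫_0^π sin²(nx) dx = ∫_0^π cos²(nx) dx = π/2; for n ≠ n', ∫_0^π sin(nx)sin(n'x) dx = ∫_0^π cos(nx)cos(n'x) dx = 0; and by product-to-sum, ∫_0^π sin(nx)cos(n'x) dx = ½∫_0^π [sin((n+n')x) + sin((n−n')x)] dx, which is 0 when n+n' is even and 2n/(n²−n'²) when n+n' is odd (it need not vanish on (0, π)).
  u² squared terms: (-1)²·∫cos(3x)² dx = 1·π/2 = π/2;  (-4)²·∫sin(5x)² dx = 16·π/2 = 8*π;  (2)²·∫sin(3x)² dx = 4·π/2 = 2*π.
  u² cross terms: 2·(-1)·(-4)·∫cos(3x)·sin(5x) dx = 8·(0) = 0;  2·(-1)·(2)·∫cos(3x)·sin(3x) dx = -4·(0) = 0;  2·(-4)·(2)·∫sin(5x)·sin(3x) dx = -16·(0) = 0.
  So ∫_0^π u² dx = π/2 + 8*π + 2*π + 0 + 0 + 0 = 21*π/2.
  (u')² squared terms: (-20)²·∫cos(5x)² dx = 400·π/2 = 200*π;  (3)²·∫sin(3x)² dx = 9·π/2 = 9*π/2;  (6)²·∫cos(3x)² dx = 36·π/2 = 18*π.
  (u')² cross terms: 2·(-20)·(3)·∫cos(5x)·sin(3x) dx = -120·(0) = 0;  2·(-20)·(6)·∫cos(5x)·cos(3x) dx = -240·(0) = 0;  2·(3)·(6)·∫sin(3x)·cos(3x) dx = 36·(0) = 0.
  So ∫_0^π (u')² dx = 200*π + 9*π/2 + 18*π + 0 + 0 + 0 = 445*π/2.
||u||_{H^1}^2 = (21*π/2) + (445*π/2) = 233*π.


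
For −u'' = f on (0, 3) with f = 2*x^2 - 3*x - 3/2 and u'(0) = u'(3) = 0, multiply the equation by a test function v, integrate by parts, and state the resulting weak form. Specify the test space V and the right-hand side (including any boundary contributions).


V = H^1(0, 3) (no boundary constraint on v; u is determined up to an additive constant); weak form: ∫_0^3 u'v' dx = ∫_0^3 (2*x^2 - 3*x - 3/2) v dx for all v ∈ V.

Multiply both sides by a test function v and integrate from 0 to 3:
  ∫_0^3 −u''(x) v(x) dx = ∫_0^3 f(x) v(x) dx.
Integrate the LHS by parts once:
  ∫_0^3 −u'' v dx = −[u'(x) v(x)]_0^3 + ∫_0^3 u'(x) v'(x) dx.
Thus ∫_0^3 u'(x) v'(x) dx = ∫_0^3 f(x) v(x) dx + [u'(x) v(x)]_0^3.
Choose V so that boundary terms are either known or forced to vanish.
u has homogeneous Neumann: u'(0) = u'(3) = 0. So [u' v]_0^3 = 0·v(3) − 0·v(0) = 0 for any v; take V = H^1(0, 3).
Weak formulation: find u (satisfying any essential BC) such that ∫_0^3 u'(x) v'(x) dx = ∫_0^3 f v dx for all v ∈ V (homogeneous Neumann, so boundary terms vanish).
Substituting f(x) = 2*x^2 - 3*x - 3/2, the right-hand side is ∫_0^3 (2*x^2 - 3*x - 3/2) v dx.
Compatibility check (pure Neumann): taking v ≡ 1 ∈ V gives 0 = ∫_0^3 f dx + (0) − (0), i.e. ∫_0^3 f dx must equal u'(0) − u'(3) = 0. Indeed ∫_0^3 (2*x^2 - 3*x - 3/2) dx = 0, so the data are compatible. The solution is then unique only up to an additive constant (fix it e.g. by requiring ∫_0^3 u dx = 0).


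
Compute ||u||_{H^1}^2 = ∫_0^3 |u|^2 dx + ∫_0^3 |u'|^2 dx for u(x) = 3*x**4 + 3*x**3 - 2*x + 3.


||u||_{H^1}^2 = 15449073/140

The H^1 norm (squared) on an interval (0, L) is
  ||u||_{H^1}^2 = ∫_0^L u(x)^2 dx + ∫_0^L u'(x)^2 dx.
Compute u'(x) = 12*x**3 + 9*x**2 - 2.
Then u(x)^2 = 9*x**8 + 18*x**7 + 9*x**6 - 12*x**5 + 6*x**4 + 18*x**3 + 4*x**2 - 12*x + 9 and u'(x)^2 = 144*x**6 + 216*x**5 + 81*x**4 - 48*x**3 - 36*x**2 + 4.
Integrate each monomial from 0 to 3 using ∫_0^3 c·x^n dx = c·3^(n+1)/(n+1):
  ∫_0^3 u(x)^2 dx = ∫_0^3 (9*x^8 + 18*x^7 + 9*x^6 - 12*x^5 + 6*x^4 + 18*x^3 + 4*x^2 - 12*x + 9) dx. Term by term:
    ∫_0^3 9*x^8 dx = 19683;  ∫_0^3 18*x^7 dx = 59049/4;  ∫_0^3 9*x^6 dx = 19683/7;
    ∫_0^3 -12*x^5 dx = -1458;  ∫_0^3 6*x^4 dx = 1458/5;  ∫_0^3 18*x^3 dx = 729/2;
    ∫_0^3 4*x^2 dx = 36;  ∫_0^3 -12*x dx = -54;  ∫_0^3 9 dx = 27.
  Sum: 19683 + 59049/4 + 19683/7 − 1458 + 1458/5 + 729/2 + 36 − 54 + 27 = 5104989/140.
  ∫_0^3 u'(x)^2 dx = ∫_0^3 (144*x^6 + 216*x^5 + 81*x^4 - 48*x^3 - 36*x^2 + 4) dx. Term by term:
    ∫_0^3 144*x^6 dx = 314928/7;  ∫_0^3 216*x^5 dx = 26244;  ∫_0^3 81*x^4 dx = 19683/5;
    ∫_0^3 -48*x^3 dx = -972;  ∫_0^3 -36*x^2 dx = -324;  ∫_0^3 4 dx = 12.
  Sum: 314928/7 + 26244 + 19683/5 − 972 − 324 + 12 = 2586021/35.
Adding: ||u||_{H^1}^2 = 5104989/140 + 2586021/35 = 15449073/140.


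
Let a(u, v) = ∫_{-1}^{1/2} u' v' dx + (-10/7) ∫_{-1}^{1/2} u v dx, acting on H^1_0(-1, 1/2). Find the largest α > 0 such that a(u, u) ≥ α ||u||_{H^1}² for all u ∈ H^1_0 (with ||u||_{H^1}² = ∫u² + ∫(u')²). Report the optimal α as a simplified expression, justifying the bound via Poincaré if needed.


α = 2*(-45 + 14*π^2)/(7*(9 + 4*π^2))

Coercivity of a(·,·) on H^1_0(-1, 1/2) means a(u, u) ≥ α ||u||_{H^1}² for every u ∈ H^1_0.
The interval has length L = 3/2, and Poincaré/coercivity depend only on L. Here a(u, u) = ∫(u')² + (-10/7)·∫u².
Here c = -10/7 < 0 with |c| < (π/L)² = 4*π^2/9, so coercivity still holds. The condition a(u,u) ≥ α||u||_{H^1}² reads (1−α)∫(u')² ≥ (α−c)∫u². Any admissible α is ≤ 1 (rapidly oscillating u have ∫u²/∫(u')² → 0), and α = 1 would force 0 ≥ (1−c)∫u², impossible since c < 1; so 1−α > 0. By the sharp Poincaré inequality on H^1_0 of an interval of length L, ∫(u')² ≥ (π/L)²∫u² with equality for the first sine mode sin(π(x−x₀)/L) (x₀ the left endpoint), so the inequality holds for all u iff (1−α)(π/L)² ≥ α − c, i.e. α ≤ ((π/L)² + c)/((π/L)² + 1) = (1 + c(L/π)²)/(1 + (L/π)²). (Direct route, valid since c ≤ 0: Poincaré gives c∫u² ≥ c(L/π)²∫(u')², so a(u,u) ≥ (1 + c(L/π)²)∫(u')², while ||u||_{H^1}² ≤ (1 + (L/π)²)∫(u')²; dividing yields the same α.) With (π/L)² = 4*π^2/9 and c = -10/7, the largest admissible constant is α = ((π/L)² + c)/((π/L)² + 1).
Simplifying, α = 2*(-45 + 14*π^2)/(7*(9 + 4*π^2)).


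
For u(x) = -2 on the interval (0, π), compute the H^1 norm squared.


||u||_{H^1(0,π)}^2 = 4*π

u'(x) = 0.
Expand u² and (u')² and integrate term by term on (0, π), using: for integers n ≥ 1, ∫_0^π sin²(nx) dx = ∫_0^π cos²(nx) dx = π/2; for n ≠ n', ∫_0^π sin(nx)sin(n'x) dx = ∫_0^π cos(nx)cos(n'x) dx = 0; and by product-to-sum, ∫_0^π sin(nx)cos(n'x) dx = ½∫_0^π [sin((n+n')x) + sin((n−n')x)] dx, which is 0 when n+n' is even and 2n/(n²−n'²) when n+n' is odd (it need not vanish on (0, π)). For the constant mode: ∫_0^π 1 dx = π, ∫_0^π cos(nx) dx = 0, ∫_0^π sin(nx) dx = (1−(−1)^n)/n.
  u² squared terms: (-2)²·∫1 dx = 4·π = 4*π.
  So ∫_0^π u² dx = 4*π.
  u' ≡ 0, so ∫_0^π (u')² dx = 0.
||u||_{H^1}^2 = (4*π) + (0) = 4*π.


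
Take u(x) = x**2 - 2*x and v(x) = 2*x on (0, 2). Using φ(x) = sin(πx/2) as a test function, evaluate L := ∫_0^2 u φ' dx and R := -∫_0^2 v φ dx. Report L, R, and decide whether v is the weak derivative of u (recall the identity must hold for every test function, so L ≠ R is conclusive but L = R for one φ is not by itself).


LHS = 0, RHS = -8/π. No, v is not the weak derivative of u.

u(x) = x**2 - 2*x, classical derivative u'(x) = 2*x - 2.
φ(x) = sin(πx/2), so φ'(x) = π*cos(π*x/2)/2.
Note φ(0) = φ(2) = 0, so the boundary term u·φ vanishes.
LHS = ∫_0^2 u(x) φ'(x) dx = ∫_0^2 (π*x^2*cos(π*x/2)/2 - π*x*cos(π*x/2)) dx. Term by term:
  ∫_0^2 π*x^2*cos(π*x/2)/2 dx = -8/π;  ∫_0^2 -π*x*cos(π*x/2) dx = 8/π.
Sum: -8/π + 8/π = 0.
So LHS = 0.
∫_0^2 v(x) φ(x) dx = ∫_0^2 (2*x*sin(π*x/2)) dx. Term by term:
  ∫_0^2 2*x*sin(π*x/2) dx = 8/π.
So RHS = -∫_0^2 v(x) φ(x) dx = -8/π.
LHS − RHS = 8/π ≠ 0, so the identity fails.
(For a valid weak derivative the identity must hold for EVERY test function, in particular this one. The failure shows v is NOT the weak derivative of u.)
Correct weak derivative would be u'(x) = 2*x - 2.


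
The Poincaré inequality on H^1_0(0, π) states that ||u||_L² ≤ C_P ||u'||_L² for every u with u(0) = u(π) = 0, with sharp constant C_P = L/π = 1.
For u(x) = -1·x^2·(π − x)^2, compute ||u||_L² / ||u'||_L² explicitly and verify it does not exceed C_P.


||u||_L² / ||u'||_L² = sqrt(3)*π/6 < C_P = 1.

u(x) = -1·x^2·(π − x)^2, so u'(x) = 2*x*(x*(π - x) - (x - π)^2).
u(x) = -1·x^2·(π − x)^2 vanishes at x = 0 and x = π, so u ∈ H^1_0(0, π). Differentiate via the product rule and integrate the resulting polynomials term by term.
  ∫_0^π u² dx = ∫_0^π (x^8 - 4*π*x^7 + 6*π^2*x^6 - 4*π^3*x^5 + π^4*x^4) dx. Term by term:
    ∫_0^π x^8 dx = π^9/9;  ∫_0^π -4*π*x^7 dx = -π^9/2;  ∫_0^π 6*π^2*x^6 dx = 6*π^9/7;
    ∫_0^π -4*π^3*x^5 dx = -2*π^9/3;  ∫_0^π π^4*x^4 dx = π^9/5.
  Sum: π^9/9 − π^9/2 + 6*π^9/7 − 2*π^9/3 + π^9/5 = π^9/630.
  ∫_0^π (u')² dx = ∫_0^π (16*x^6 - 48*π*x^5 + 52*π^2*x^4 - 24*π^3*x^3 + 4*π^4*x^2) dx. Term by term:
    ∫_0^π 16*x^6 dx = 16*π^7/7;  ∫_0^π -48*π*x^5 dx = -8*π^7;  ∫_0^π 52*π^2*x^4 dx = 52*π^7/5;
    ∫_0^π -24*π^3*x^3 dx = -6*π^7;  ∫_0^π 4*π^4*x^2 dx = 4*π^7/3.
  Sum: 16*π^7/7 − 8*π^7 + 52*π^7/5 − 6*π^7 + 4*π^7/3 = 2*π^7/105.
∫_0^π u² dx = π^9/630, so ||u||_L² = sqrt(70)*π^(9/2)/210.
∫_0^π (u')² dx = 2*π^7/105, so ||u'||_L² = sqrt(210)*π^(7/2)/105.
Ratio ||u||_L² / ||u'||_L² = sqrt(3)*π/6.
Sharp Poincaré constant on H^1_0(0, π) is C_P = L/π = 1, achieved by sin(x).
A polynomial bump cannot attain the sharp Poincaré constant (only the first sine eigenfunction does), so the ratio is strictly less than C_P, consistent with ||u||_L² ≤ C_P ||u'||_L².


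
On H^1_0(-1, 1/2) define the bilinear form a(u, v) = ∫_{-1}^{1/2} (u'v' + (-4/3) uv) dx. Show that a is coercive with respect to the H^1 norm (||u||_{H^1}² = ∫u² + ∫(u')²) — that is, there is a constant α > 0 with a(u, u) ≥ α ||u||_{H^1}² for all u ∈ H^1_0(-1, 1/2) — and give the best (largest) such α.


α = 4*(-3 + π^2)/(9 + 4*π^2)

Coercivity of a(·,·) on H^1_0(-1, 1/2) means a(u, u) ≥ α ||u||_{H^1}² for every u ∈ H^1_0.
The interval has length L = 3/2, and Poincaré/coercivity depend only on L. Here a(u, u) = ∫(u')² + (-4/3)·∫u².
Here c = -4/3 < 0 with |c| < (π/L)² = 4*π^2/9, so coercivity still holds. The condition a(u,u) ≥ α||u||_{H^1}² reads (1−α)∫(u')² ≥ (α−c)∫u². Any admissible α is ≤ 1 (rapidly oscillating u have ∫u²/∫(u')² → 0), and α = 1 would force 0 ≥ (1−c)∫u², impossible since c < 1; so 1−α > 0. By the sharp Poincaré inequality on H^1_0 of an interval of length L, ∫(u')² ≥ (π/L)²∫u² with equality for the first sine mode sin(π(x−x₀)/L) (x₀ the left endpoint), so the inequality holds for all u iff (1−α)(π/L)² ≥ α − c, i.e. α ≤ ((π/L)² + c)/((π/L)² + 1) = (1 + c(L/π)²)/(1 + (L/π)²). (Direct route, valid since c ≤ 0: Poincaré gives c∫u² ≥ c(L/π)²∫(u')², so a(u,u) ≥ (1 + c(L/π)²)∫(u')², while ||u||_{H^1}² ≤ (1 + (L/π)²)∫(u')²; dividing yields the same α.) With (π/L)² = 4*π^2/9 and c = -4/3, the largest admissible constant is α = ((π/L)² + c)/((π/L)² + 1).
Simplifying, α = 4*(-3 + π^2)/(9 + 4*π^2).


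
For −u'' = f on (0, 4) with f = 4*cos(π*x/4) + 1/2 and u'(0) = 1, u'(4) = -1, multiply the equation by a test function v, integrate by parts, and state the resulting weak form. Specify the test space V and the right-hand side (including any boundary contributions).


V = H^1(0, 4) (v unrestricted at boundary; u is determined up to an additive constant); weak form: ∫_0^4 u'v' dx = ∫_0^4 (4*cos(π*x/4) + 1/2) v dx − v(4) − v(0) for all v ∈ V.

Multiply both sides by a test function v and integrate from 0 to 4:
  ∫_0^4 −u''(x) v(x) dx = ∫_0^4 f(x) v(x) dx.
Integrate the LHS by parts once:
  ∫_0^4 −u'' v dx = −[u'(x) v(x)]_0^4 + ∫_0^4 u'(x) v'(x) dx.
Thus ∫_0^4 u'(x) v'(x) dx = ∫_0^4 f(x) v(x) dx + [u'(x) v(x)]_0^4.
Choose V so that boundary terms are either known or forced to vanish.
u has inhomogeneous Neumann u'(0) = 1, u'(4) = -1. [u' v]_0^4 = (-1)·v(4) − (1)·v(0) = − v(4) − v(0). Take V = H^1(0, 4); boundary term becomes part of RHS.
Weak formulation: find u (satisfying any essential BC) such that ∫_0^4 u'(x) v'(x) dx = ∫_0^4 f v dx − v(4) − v(0) for all v ∈ V (Neumann data are natural BCs: they enter the RHS as boundary terms).
Substituting f(x) = 4*cos(π*x/4) + 1/2, the right-hand side is ∫_0^4 (4*cos(π*x/4) + 1/2) v dx − v(4) − v(0).
Compatibility check (pure Neumann): taking v ≡ 1 ∈ V gives 0 = ∫_0^4 f dx + (-1) − (1), i.e. ∫_0^4 f dx must equal u'(0) − u'(4) = 2. Indeed ∫_0^4 (4*cos(π*x/4) + 1/2) dx = 2, so the data are compatible. The solution is then unique only up to an additive constant (fix it e.g. by requiring ∫_0^4 u dx = 0).


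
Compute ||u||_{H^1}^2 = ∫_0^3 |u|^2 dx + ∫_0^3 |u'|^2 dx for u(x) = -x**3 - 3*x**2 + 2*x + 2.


||u||_{H^1}^2 = 77799/35

The H^1 norm (squared) on an interval (0, L) is
  ||u||_{H^1}^2 = ∫_0^L u(x)^2 dx + ∫_0^L u'(x)^2 dx.
Compute u'(x) = -3*x**2 - 6*x + 2.
Then u(x)^2 = x**6 + 6*x**5 + 5*x**4 - 16*x**3 - 8*x**2 + 8*x + 4 and u'(x)^2 = 9*x**4 + 36*x**3 + 24*x**2 - 24*x + 4.
Integrate each monomial from 0 to 3 using ∫_0^3 c·x^n dx = c·3^(n+1)/(n+1):
  ∫_0^3 u(x)^2 dx = ∫_0^3 (x^6 + 6*x^5 + 5*x^4 - 16*x^3 - 8*x^2 + 8*x + 4) dx. Term by term:
    ∫_0^3 x^6 dx = 2187/7;  ∫_0^3 6*x^5 dx = 729;  ∫_0^3 5*x^4 dx = 243;
    ∫_0^3 -16*x^3 dx = -324;  ∫_0^3 -8*x^2 dx = -72;  ∫_0^3 8*x dx = 36;
    ∫_0^3 4 dx = 12.
  Sum: 2187/7 + 729 + 243 − 324 − 72 + 36 + 12 = 6555/7.
  ∫_0^3 u'(x)^2 dx = ∫_0^3 (9*x^4 + 36*x^3 + 24*x^2 - 24*x + 4) dx. Term by term:
    ∫_0^3 9*x^4 dx = 2187/5;  ∫_0^3 36*x^3 dx = 729;  ∫_0^3 24*x^2 dx = 216;
    ∫_0^3 -24*x dx = -108;  ∫_0^3 4 dx = 12.
  Sum: 2187/5 + 729 + 216 − 108 + 12 = 6432/5.
Adding: ||u||_{H^1}^2 = 6555/7 + 6432/5 = 77799/35.


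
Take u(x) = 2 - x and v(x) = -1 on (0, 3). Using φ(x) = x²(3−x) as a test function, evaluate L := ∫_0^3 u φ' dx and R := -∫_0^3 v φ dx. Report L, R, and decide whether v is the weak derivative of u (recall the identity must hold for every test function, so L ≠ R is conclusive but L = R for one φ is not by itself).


LHS = 27/4, RHS = 27/4. Yes, v = u' weakly.

u(x) = 2 - x, classical derivative u'(x) = -1.
φ(x) = x²(3−x), so φ'(x) = 3*x*(2 - x).
Note φ(0) = φ(3) = 0, so the boundary term u·φ vanishes.
LHS = ∫_0^3 u(x) φ'(x) dx = ∫_0^3 (3*x^3 - 12*x^2 + 12*x) dx. Term by term:
  ∫_0^3 3*x^3 dx = 243/4;  ∫_0^3 -12*x^2 dx = -108;  ∫_0^3 12*x dx = 54.
Sum: 243/4 − 108 + 54 = 27/4.
So LHS = 27/4.
∫_0^3 v(x) φ(x) dx = ∫_0^3 (x^3 - 3*x^2) dx. Term by term:
  ∫_0^3 x^3 dx = 81/4;  ∫_0^3 -3*x^2 dx = -27.
Sum: 81/4 − 27 = -27/4.
So RHS = -∫_0^3 v(x) φ(x) dx = 27/4.
LHS = RHS, so the identity holds for this test φ.
Moreover u is smooth here and v(x) = u'(x) = -1 pointwise, so the identity holds for every test function. Hence v is the weak derivative of u.


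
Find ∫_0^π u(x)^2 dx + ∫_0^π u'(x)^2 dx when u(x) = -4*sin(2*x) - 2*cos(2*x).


||u||_{H^1(0,π)}^2 = 50*π

u'(x) = 4*sin(2*x) - 8*cos(2*x).
Expand u² and (u')² and integrate term by term on (0, π), using: for integers n ≥ 1, ∫_0^π sin²(nx) dx = ∫_0^π cos²(nx) dx = π/2; for n ≠ n', ∫_0^π sin(nx)sin(n'x) dx = ∫_0^π cos(nx)cos(n'x) dx = 0; and by product-to-sum, ∫_0^π sin(nx)cos(n'x) dx = ½∫_0^π [sin((n+n')x) + sin((n−n')x)] dx, which is 0 when n+n' is even and 2n/(n²−n'²) when n+n' is odd (it need not vanish on (0, π)).
  u² squared terms: (-4)²·∫sin(2x)² dx = 16·π/2 = 8*π;  (-2)²·∫cos(2x)² dx = 4·π/2 = 2*π.
  u² cross terms: 2·(-4)·(-2)·∫sin(2x)·cos(2x) dx = 16·(0) = 0.
  So ∫_0^π u² dx = 8*π + 2*π + 0 = 10*π.
  (u')² squared terms: (-8)²·∫cos(2x)² dx = 64·π/2 = 32*π;  (4)²·∫sin(2x)² dx = 16·π/2 = 8*π.
  (u')² cross terms: 2·(-8)·(4)·∫cos(2x)·sin(2x) dx = -64·(0) = 0.
  So ∫_0^π (u')² dx = 32*π + 8*π + 0 = 40*π.
||u||_{H^1}^2 = (10*π) + (40*π) = 50*π.


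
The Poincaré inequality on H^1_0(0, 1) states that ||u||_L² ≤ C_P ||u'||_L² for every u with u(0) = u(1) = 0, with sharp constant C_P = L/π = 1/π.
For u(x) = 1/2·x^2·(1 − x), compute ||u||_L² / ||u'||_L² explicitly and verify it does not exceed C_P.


||u||_L² / ||u'||_L² = sqrt(14)/14 < C_P = 1/π.

u(x) = 1/2·x^2·(1 − x), so u'(x) = x*(2 - 3*x)/2.
u(x) = 1/2·x^2·(1 − x) vanishes at x = 0 and x = 1, so u ∈ H^1_0(0, 1). Differentiate via the product rule and integrate the resulting polynomials term by term.
  ∫_0^1 u² dx = ∫_0^1 (x^6/4 - x^5/2 + x^4/4) dx. Term by term:
    ∫_0^1 x^6/4 dx = 1/28;  ∫_0^1 -x^5/2 dx = -1/12;  ∫_0^1 x^4/4 dx = 1/20.
  Sum: 1/28 − 1/12 + 1/20 = 1/420.
  ∫_0^1 (u')² dx = ∫_0^1 (9*x^4/4 - 3*x^3 + x^2) dx. Term by term:
    ∫_0^1 9*x^4/4 dx = 9/20;  ∫_0^1 -3*x^3 dx = -3/4;  ∫_0^1 x^2 dx = 1/3.
  Sum: 9/20 − 3/4 + 1/3 = 1/30.
∫_0^1 u² dx = 1/420, so ||u||_L² = sqrt(105)/210.
∫_0^1 (u')² dx = 1/30, so ||u'||_L² = sqrt(30)/30.
Ratio ||u||_L² / ||u'||_L² = sqrt(14)/14.
Sharp Poincaré constant on H^1_0(0, 1) is C_P = L/π = 1/π, achieved by sin(π·x).
A polynomial bump cannot attain the sharp Poincaré constant (only the first sine eigenfunction does), so the ratio is strictly less than C_P, consistent with ||u||_L² ≤ C_P ||u'||_L².


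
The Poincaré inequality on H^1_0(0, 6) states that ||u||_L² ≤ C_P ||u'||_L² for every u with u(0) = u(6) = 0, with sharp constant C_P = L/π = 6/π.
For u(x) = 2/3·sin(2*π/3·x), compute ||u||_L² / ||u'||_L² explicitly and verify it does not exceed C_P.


||u||_L² / ||u'||_L² = 3/(2*π) < C_P = 6/π.

u(x) = 2/3·sin(2*π/3·x), so u'(x) = 4*π*cos(2*π*x/3)/9.
Writing u(x) = A·sin(kπx/L) with A = 2/3 and k = 4, use ∫_0^L sin²(kπx/L) dx = L/2 and ∫_0^L cos²(kπx/L) dx = L/2.
u² = 4/9·sin²(2*π/3·x) and (u')² = 16*π^2/81·cos²(2*π/3·x), and each of sin², cos² integrates to L/2 = 3 over (0, 6).
∫_0^6 u² dx = 4/3, so ||u||_L² = 2*sqrt(3)/3.
∫_0^6 (u')² dx = 16*π^2/27, so ||u'||_L² = 4*sqrt(3)*π/9.
Ratio ||u||_L² / ||u'||_L² = 3/(2*π).
Sharp Poincaré constant on H^1_0(0, 6) is C_P = L/π = 6/π, achieved by sin(π/6·x).
This is the k = 4 harmonic; the ratio L/(kπ) is strictly less than C_P = L/π, consistent with the sharp inequality ||u||_L² ≤ C_P ||u'||_L².


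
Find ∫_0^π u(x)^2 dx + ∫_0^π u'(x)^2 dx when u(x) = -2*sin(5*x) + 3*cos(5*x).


||u||_{H^1(0,π)}^2 = 169*π

u'(x) = -15*sin(5*x) - 10*cos(5*x).
Expand u² and (u')² and integrate term by term on (0, π), using: for integers n ≥ 1, ∫_0^π sin²(nx) dx = ∫_0^π cos²(nx) dx = π/2; for n ≠ n', ∫_0^π sin(nx)sin(n'x) dx = ∫_0^π cos(nx)cos(n'x) dx = 0; and by product-to-sum, ∫_0^π sin(nx)cos(n'x) dx = ½∫_0^π [sin((n+n')x) + sin((n−n')x)] dx, which is 0 when n+n' is even and 2n/(n²−n'²) when n+n' is odd (it need not vanish on (0, π)).
  u² squared terms: (-2)²·∫sin(5x)² dx = 4·π/2 = 2*π;  (3)²·∫cos(5x)² dx = 9·π/2 = 9*π/2.
  u² cross terms: 2·(-2)·(3)·∫sin(5x)·cos(5x) dx = -12·(0) = 0.
  So ∫_0^π u² dx = 2*π + 9*π/2 + 0 = 13*π/2.
  (u')² squared terms: (-15)²·∫sin(5x)² dx = 225·π/2 = 225*π/2;  (-10)²·∫cos(5x)² dx = 100·π/2 = 50*π.
  (u')² cross terms: 2·(-15)·(-10)·∫sin(5x)·cos(5x) dx = 300·(0) = 0.
  So ∫_0^π (u')² dx = 225*π/2 + 50*π + 0 = 325*π/2.
||u||_{H^1}^2 = (13*π/2) + (325*π/2) = 169*π.


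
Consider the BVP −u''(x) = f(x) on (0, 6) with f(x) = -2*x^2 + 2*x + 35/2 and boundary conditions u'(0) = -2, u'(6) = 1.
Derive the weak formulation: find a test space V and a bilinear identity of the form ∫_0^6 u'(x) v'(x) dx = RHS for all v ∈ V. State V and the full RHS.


V = H^1(0, 6) (v unrestricted at boundary; u is determined up to an additive constant); weak form: ∫_0^6 u'v' dx = ∫_0^6 (-2*x^2 + 2*x + 35/2) v dx + v(6) + 2·v(0) for all v ∈ V.

Multiply both sides by a test function v and integrate from 0 to 6:
  ∫_0^6 −u''(x) v(x) dx = ∫_0^6 f(x) v(x) dx.
Integrate the LHS by parts once:
  ∫_0^6 −u'' v dx = −[u'(x) v(x)]_0^6 + ∫_0^6 u'(x) v'(x) dx.
Thus ∫_0^6 u'(x) v'(x) dx = ∫_0^6 f(x) v(x) dx + [u'(x) v(x)]_0^6.
Choose V so that boundary terms are either known or forced to vanish.
u has inhomogeneous Neumann u'(0) = -2, u'(6) = 1. [u' v]_0^6 = (1)·v(6) − (-2)·v(0) = v(6) + 2·v(0). Take V = H^1(0, 6); boundary term becomes part of RHS.
Weak formulation: find u (satisfying any essential BC) such that ∫_0^6 u'(x) v'(x) dx = ∫_0^6 f v dx + v(6) + 2·v(0) for all v ∈ V (Neumann data are natural BCs: they enter the RHS as boundary terms).
Substituting f(x) = -2*x^2 + 2*x + 35/2, the right-hand side is ∫_0^6 (-2*x^2 + 2*x + 35/2) v dx + v(6) + 2·v(0).
Compatibility check (pure Neumann): taking v ≡ 1 ∈ V gives 0 = ∫_0^6 f dx + (1) − (-2), i.e. ∫_0^6 f dx must equal u'(0) − u'(6) = -3. Indeed ∫_0^6 (-2*x^2 + 2*x + 35/2) dx = -3, so the data are compatible. The solution is then unique only up to an additive constant (fix it e.g. by requiring ∫_0^6 u dx = 0).


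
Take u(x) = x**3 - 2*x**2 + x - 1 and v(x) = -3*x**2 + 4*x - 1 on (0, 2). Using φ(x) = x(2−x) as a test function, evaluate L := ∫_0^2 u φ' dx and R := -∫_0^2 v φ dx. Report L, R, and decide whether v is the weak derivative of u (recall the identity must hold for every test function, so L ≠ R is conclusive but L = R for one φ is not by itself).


LHS = -4/5, RHS = 4/5. No, v is not the weak derivative of u.

u(x) = x**3 - 2*x**2 + x - 1, classical derivative u'(x) = 3*x**2 - 4*x + 1.
φ(x) = x(2−x), so φ'(x) = 2 - 2*x.
Note φ(0) = φ(2) = 0, so the boundary term u·φ vanishes.
LHS = ∫_0^2 u(x) φ'(x) dx = ∫_0^2 (-2*x^4 + 6*x^3 - 6*x^2 + 4*x - 2) dx. Term by term:
  ∫_0^2 -2*x^4 dx = -64/5;  ∫_0^2 6*x^3 dx = 24;  ∫_0^2 -6*x^2 dx = -16;
  ∫_0^2 4*x dx = 8;  ∫_0^2 -2 dx = -4.
Sum: -64/5 + 24 − 16 + 8 − 4 = -4/5.
So LHS = -4/5.
∫_0^2 v(x) φ(x) dx = ∫_0^2 (3*x^4 - 10*x^3 + 9*x^2 - 2*x) dx. Term by term:
  ∫_0^2 3*x^4 dx = 96/5;  ∫_0^2 -10*x^3 dx = -40;  ∫_0^2 9*x^2 dx = 24;
  ∫_0^2 -2*x dx = -4.
Sum: 96/5 − 40 + 24 − 4 = -4/5.
So RHS = -∫_0^2 v(x) φ(x) dx = 4/5.
LHS − RHS = -8/5 ≠ 0, so the identity fails.
(For a valid weak derivative the identity must hold for EVERY test function, in particular this one. The failure shows v is NOT the weak derivative of u.)
Correct weak derivative would be u'(x) = 3*x**2 - 4*x + 1.


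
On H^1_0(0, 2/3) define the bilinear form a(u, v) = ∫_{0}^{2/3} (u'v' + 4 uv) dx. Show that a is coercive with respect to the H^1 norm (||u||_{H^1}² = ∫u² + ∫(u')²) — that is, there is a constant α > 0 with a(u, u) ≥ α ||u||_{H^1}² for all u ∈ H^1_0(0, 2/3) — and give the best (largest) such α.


α = 1

Coercivity of a(·,·) on H^1_0(0, 2/3) means a(u, u) ≥ α ||u||_{H^1}² for every u ∈ H^1_0.
The interval has length L = 2/3, and Poincaré/coercivity depend only on L. Here a(u, u) = ∫(u')² + (4)·∫u².
Here c = 4 ≥ 1, so a(u,u) = ∫(u')² + c∫u² ≥ ∫(u')² + ∫u² = ||u||_{H^1}², i.e. α = 1 works. No larger α is possible: a(u,u) ≥ α||u||_{H^1}² means (1−α)∫(u')² ≥ (α−c)∫u², and for the modes u_n = sin(nπ(x−x₀)/L) (x₀ the left endpoint) one has ∫u_n²/∫(u_n')² = (L/(nπ))² → 0, so a(u_n,u_n)/||u_n||_{H^1}² → 1. Hence the optimal constant is α = 1.
Therefore α = 1.


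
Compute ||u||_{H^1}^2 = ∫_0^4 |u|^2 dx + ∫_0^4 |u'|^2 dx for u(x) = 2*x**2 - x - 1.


||u||_{H^1}^2 = 12008/15

The H^1 norm (squared) on an interval (0, L) is
  ||u||_{H^1}^2 = ∫_0^L u(x)^2 dx + ∫_0^L u'(x)^2 dx.
Compute u'(x) = 4*x - 1.
Then u(x)^2 = 4*x**4 - 4*x**3 - 3*x**2 + 2*x + 1 and u'(x)^2 = 16*x**2 - 8*x + 1.
Integrate each monomial from 0 to 4 using ∫_0^4 c·x^n dx = c·4^(n+1)/(n+1):
  ∫_0^4 u(x)^2 dx = ∫_0^4 (4*x^4 - 4*x^3 - 3*x^2 + 2*x + 1) dx. Term by term:
    ∫_0^4 4*x^4 dx = 4096/5;  ∫_0^4 -4*x^3 dx = -256;  ∫_0^4 -3*x^2 dx = -64;
    ∫_0^4 2*x dx = 16;  ∫_0^4 1 dx = 4.
  Sum: 4096/5 − 256 − 64 + 16 + 4 = 2596/5.
  ∫_0^4 u'(x)^2 dx = ∫_0^4 (16*x^2 - 8*x + 1) dx. Term by term:
    ∫_0^4 16*x^2 dx = 1024/3;  ∫_0^4 -8*x dx = -64;  ∫_0^4 1 dx = 4.
  Sum: 1024/3 − 64 + 4 = 844/3.
Adding: ||u||_{H^1}^2 = 2596/5 + 844/3 = 12008/15.


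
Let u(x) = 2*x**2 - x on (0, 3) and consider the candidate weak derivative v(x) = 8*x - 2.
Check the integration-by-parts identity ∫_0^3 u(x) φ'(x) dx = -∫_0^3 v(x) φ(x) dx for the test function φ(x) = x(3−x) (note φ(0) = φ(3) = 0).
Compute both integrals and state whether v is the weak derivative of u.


LHS = -45/2, RHS = -45. No, v is not the weak derivative of u.

u(x) = 2*x**2 - x, classical derivative u'(x) = 4*x - 1.
φ(x) = x(3−x), so φ'(x) = 3 - 2*x.
Note φ(0) = φ(3) = 0, so the boundary term u·φ vanishes.
LHS = ∫_0^3 u(x) φ'(x) dx = ∫_0^3 (-4*x^3 + 8*x^2 - 3*x) dx. Term by term:
  ∫_0^3 -4*x^3 dx = -81;  ∫_0^3 8*x^2 dx = 72;  ∫_0^3 -3*x dx = -27/2.
Sum: -81 + 72 − 27/2 = -45/2.
So LHS = -45/2.
∫_0^3 v(x) φ(x) dx = ∫_0^3 (-8*x^3 + 26*x^2 - 6*x) dx. Term by term:
  ∫_0^3 -8*x^3 dx = -162;  ∫_0^3 26*x^2 dx = 234;  ∫_0^3 -6*x dx = -27.
Sum: -162 + 234 − 27 = 45.
So RHS = -∫_0^3 v(x) φ(x) dx = -45.
LHS − RHS = 45/2 ≠ 0, so the identity fails.
(For a valid weak derivative the identity must hold for EVERY test function, in particular this one. The failure shows v is NOT the weak derivative of u.)
Correct weak derivative would be u'(x) = 4*x - 1.


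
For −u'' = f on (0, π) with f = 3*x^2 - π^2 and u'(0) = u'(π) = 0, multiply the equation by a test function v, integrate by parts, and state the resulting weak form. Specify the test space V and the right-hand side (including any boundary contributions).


V = H^1(0, π) (no boundary constraint on v; u is determined up to an additive constant); weak form: ∫_0^π u'v' dx = ∫_0^π (3*x^2 - π^2) v dx for all v ∈ V.

Multiply both sides by a test function v and integrate from 0 to π:
  ∫_0^π −u''(x) v(x) dx = ∫_0^π f(x) v(x) dx.
Integrate the LHS by parts once:
  ∫_0^π −u'' v dx = −[u'(x) v(x)]_0^π + ∫_0^π u'(x) v'(x) dx.
Thus ∫_0^π u'(x) v'(x) dx = ∫_0^π f(x) v(x) dx + [u'(x) v(x)]_0^π.
Choose V so that boundary terms are either known or forced to vanish.
u has homogeneous Neumann: u'(0) = u'(π) = 0. So [u' v]_0^π = 0·v(π) − 0·v(0) = 0 for any v; take V = H^1(0, π).
Weak formulation: find u (satisfying any essential BC) such that ∫_0^π u'(x) v'(x) dx = ∫_0^π f v dx for all v ∈ V (homogeneous Neumann, so boundary terms vanish).
Substituting f(x) = 3*x^2 - π^2, the right-hand side is ∫_0^π (3*x^2 - π^2) v dx.
Compatibility check (pure Neumann): taking v ≡ 1 ∈ V gives 0 = ∫_0^π f dx + (0) − (0), i.e. ∫_0^π f dx must equal u'(0) − u'(π) = 0. Indeed ∫_0^π (3*x^2 - π^2) dx = 0, so the data are compatible. The solution is then unique only up to an additive constant (fix it e.g. by requiring ∫_0^π u dx = 0).


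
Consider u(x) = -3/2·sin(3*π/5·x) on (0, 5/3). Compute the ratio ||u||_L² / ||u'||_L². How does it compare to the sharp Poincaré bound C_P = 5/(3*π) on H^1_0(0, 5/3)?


||u||_L² / ||u'||_L² = 5/(3*π) = C_P.

u(x) = -3/2·sin(3*π/5·x), so u'(x) = -9*π*cos(3*π*x/5)/10.
Writing u(x) = A·sin(kπx/L) with A = -3/2 and k = 1, use ∫_0^L sin²(kπx/L) dx = L/2 and ∫_0^L cos²(kπx/L) dx = L/2.
u² = 9/4·sin²(3*π/5·x) and (u')² = 81*π^2/100·cos²(3*π/5·x), and each of sin², cos² integrates to L/2 = 5/6 over (0, 5/3).
∫_0^5/3 u² dx = 15/8, so ||u||_L² = sqrt(30)/4.
∫_0^5/3 (u')² dx = 27*π^2/40, so ||u'||_L² = 3*sqrt(30)*π/20.
Ratio ||u||_L² / ||u'||_L² = 5/(3*π).
Sharp Poincaré constant on H^1_0(0, 5/3) is C_P = L/π = 5/(3*π), achieved by sin(3*π/5·x).
This is the k = 1 eigenfunction (up to amplitude), so the ratio equals the sharp Poincaré constant exactly.


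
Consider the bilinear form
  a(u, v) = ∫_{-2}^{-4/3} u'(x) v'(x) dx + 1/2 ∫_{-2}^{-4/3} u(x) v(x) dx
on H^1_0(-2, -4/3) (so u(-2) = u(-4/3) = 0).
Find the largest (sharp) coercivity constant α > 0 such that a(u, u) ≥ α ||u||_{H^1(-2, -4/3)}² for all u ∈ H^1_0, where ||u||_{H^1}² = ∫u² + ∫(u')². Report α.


α = (2 + 9*π^2)/(4 + 9*π^2)

Coercivity of a(·,·) on H^1_0(-2, -4/3) means a(u, u) ≥ α ||u||_{H^1}² for every u ∈ H^1_0.
The interval has length L = 2/3, and Poincaré/coercivity depend only on L. Here a(u, u) = ∫(u')² + (1/2)·∫u².
Here 0 < c = 1/2 < 1. The condition a(u,u) ≥ α||u||_{H^1}² reads (1−α)∫(u')² ≥ (α−c)∫u². Any admissible α is ≤ 1 (rapidly oscillating u have ∫u²/∫(u')² → 0), and α = 1 would force 0 ≥ (1−c)∫u², impossible since c < 1; so 1−α > 0. By the sharp Poincaré inequality on H^1_0 of an interval of length L, ∫(u')² ≥ (π/L)²∫u² with equality for the first sine mode sin(π(x−x₀)/L) (x₀ the left endpoint), so the inequality holds for all u iff (1−α)(π/L)² ≥ α − c, i.e. α ≤ ((π/L)² + c)/((π/L)² + 1) = (1 + c(L/π)²)/(1 + (L/π)²). With (π/L)² = 9*π^2/4 and c = 1/2, the largest admissible constant is α = ((π/L)² + c)/((π/L)² + 1).
Simplifying, α = (2 + 9*π^2)/(4 + 9*π^2).


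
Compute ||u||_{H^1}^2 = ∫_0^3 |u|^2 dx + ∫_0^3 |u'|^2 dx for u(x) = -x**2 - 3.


||u||_{H^1}^2 = 828/5

The H^1 norm (squared) on an interval (0, L) is
  ||u||_{H^1}^2 = ∫_0^L u(x)^2 dx + ∫_0^L u'(x)^2 dx.
Compute u'(x) = -2*x.
Then u(x)^2 = x**4 + 6*x**2 + 9 and u'(x)^2 = 4*x**2.
Integrate each monomial from 0 to 3 using ∫_0^3 c·x^n dx = c·3^(n+1)/(n+1):
  ∫_0^3 u(x)^2 dx = ∫_0^3 (x^4 + 6*x^2 + 9) dx. Term by term:
    ∫_0^3 x^4 dx = 243/5;  ∫_0^3 6*x^2 dx = 54;  ∫_0^3 9 dx = 27.
  Sum: 243/5 + 54 + 27 = 648/5.
  ∫_0^3 u'(x)^2 dx = ∫_0^3 (4*x^2) dx. Term by term:
    ∫_0^3 4*x^2 dx = 36.
Adding: ||u||_{H^1}^2 = 648/5 + 36 = 828/5.


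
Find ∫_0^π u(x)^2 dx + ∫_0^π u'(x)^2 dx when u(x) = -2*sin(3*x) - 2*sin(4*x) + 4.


||u||_{H^1(0,π)}^2 = -32/3 + 70*π

u'(x) = -6*cos(3*x) - 8*cos(4*x).
Expand u² and (u')² and integrate term by term on (0, π), using: for integers n ≥ 1, ∫_0^π sin²(nx) dx = ∫_0^π cos²(nx) dx = π/2; for n ≠ n', ∫_0^π sin(nx)sin(n'x) dx = ∫_0^π cos(nx)cos(n'x) dx = 0; and by product-to-sum, ∫_0^π sin(nx)cos(n'x) dx = ½∫_0^π [sin((n+n')x) + sin((n−n')x)] dx, which is 0 when n+n' is even and 2n/(n²−n'²) when n+n' is odd (it need not vanish on (0, π)). For the constant mode: ∫_0^π 1 dx = π, ∫_0^π cos(nx) dx = 0, ∫_0^π sin(nx) dx = (1−(−1)^n)/n.
  u² squared terms: (4)²·∫1 dx = 16·π = 16*π;  (-2)²·∫sin(3x)² dx = 4·π/2 = 2*π;  (-2)²·∫sin(4x)² dx = 4·π/2 = 2*π.
  u² cross terms: 2·(4)·(-2)·∫1·sin(3x) dx = -16·(2/3) = -32/3;  2·(4)·(-2)·∫1·sin(4x) dx = -16·(0) = 0;  2·(-2)·(-2)·∫sin(3x)·sin(4x) dx = 8·(0) = 0.
  So ∫_0^π u² dx = 16*π + 2*π + 2*π − 32/3 + 0 + 0 = -32/3 + 20*π.
  (u')² squared terms: (-8)²·∫cos(4x)² dx = 64·π/2 = 32*π;  (-6)²·∫cos(3x)² dx = 36·π/2 = 18*π.
  (u')² cross terms: 2·(-8)·(-6)·∫cos(4x)·cos(3x) dx = 96·(0) = 0.
  So ∫_0^π (u')² dx = 32*π + 18*π + 0 = 50*π.
||u||_{H^1}^2 = (-32/3 + 20*π) + (50*π) = -32/3 + 70*π.


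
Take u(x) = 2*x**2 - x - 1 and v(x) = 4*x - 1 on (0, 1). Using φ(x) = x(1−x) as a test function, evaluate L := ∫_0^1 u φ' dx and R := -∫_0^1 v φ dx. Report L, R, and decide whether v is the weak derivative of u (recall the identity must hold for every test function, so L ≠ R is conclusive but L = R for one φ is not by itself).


LHS = -1/6, RHS = -1/6. Yes, v = u' weakly.

u(x) = 2*x**2 - x - 1, classical derivative u'(x) = 4*x - 1.
φ(x) = x(1−x), so φ'(x) = 1 - 2*x.
Note φ(0) = φ(1) = 0, so the boundary term u·φ vanishes.
LHS = ∫_0^1 u(x) φ'(x) dx = ∫_0^1 (-4*x^3 + 4*x^2 + x - 1) dx. Term by term:
  ∫_0^1 -4*x^3 dx = -1;  ∫_0^1 4*x^2 dx = 4/3;  ∫_0^1 x dx = 1/2;
  ∫_0^1 -1 dx = -1.
Sum: -1 + 4/3 + 1/2 − 1 = -1/6.
So LHS = -1/6.
∫_0^1 v(x) φ(x) dx = ∫_0^1 (-4*x^3 + 5*x^2 - x) dx. Term by term:
  ∫_0^1 -4*x^3 dx = -1;  ∫_0^1 5*x^2 dx = 5/3;  ∫_0^1 -x dx = -1/2.
Sum: -1 + 5/3 − 1/2 = 1/6.
So RHS = -∫_0^1 v(x) φ(x) dx = -1/6.
LHS = RHS, so the identity holds for this test φ.
Moreover u is smooth here and v(x) = u'(x) = 4*x - 1 pointwise, so the identity holds for every test function. Hence v is the weak derivative of u.


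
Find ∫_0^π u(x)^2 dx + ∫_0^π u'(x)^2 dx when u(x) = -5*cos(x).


||u||_{H^1(0,π)}^2 = 25*π

u'(x) = 5*sin(x).
Expand u² and (u')² and integrate term by term on (0, π), using: for integers n ≥ 1, ∫_0^π sin²(nx) dx = ∫_0^π cos²(nx) dx = π/2; for n ≠ n', ∫_0^π sin(nx)sin(n'x) dx = ∫_0^π cos(nx)cos(n'x) dx = 0; and by product-to-sum, ∫_0^π sin(nx)cos(n'x) dx = ½∫_0^π [sin((n+n')x) + sin((n−n')x)] dx, which is 0 when n+n' is even and 2n/(n²−n'²) when n+n' is odd (it need not vanish on (0, π)).
  u² squared terms: (-5)²·∫cos(x)² dx = 25·π/2 = 25*π/2.
  So ∫_0^π u² dx = 25*π/2.
  (u')² squared terms: (5)²·∫sin(x)² dx = 25·π/2 = 25*π/2.
  So ∫_0^π (u')² dx = 25*π/2.
||u||_{H^1}^2 = (25*π/2) + (25*π/2) = 25*π.


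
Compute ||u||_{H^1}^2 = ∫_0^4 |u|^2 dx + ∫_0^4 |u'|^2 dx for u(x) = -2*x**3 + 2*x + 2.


||u||_{H^1}^2 = 1496672/105

The H^1 norm (squared) on an interval (0, L) is
  ||u||_{H^1}^2 = ∫_0^L u(x)^2 dx + ∫_0^L u'(x)^2 dx.
Compute u'(x) = 2 - 6*x**2.
Then u(x)^2 = 4*x**6 - 8*x**4 - 8*x**3 + 4*x**2 + 8*x + 4 and u'(x)^2 = 36*x**4 - 24*x**2 + 4.
Integrate each monomial from 0 to 4 using ∫_0^4 c·x^n dx = c·4^(n+1)/(n+1):
  ∫_0^4 u(x)^2 dx = ∫_0^4 (4*x^6 - 8*x^4 - 8*x^3 + 4*x^2 + 8*x + 4) dx. Term by term:
    ∫_0^4 4*x^6 dx = 65536/7;  ∫_0^4 -8*x^4 dx = -8192/5;  ∫_0^4 -8*x^3 dx = -512;
    ∫_0^4 4*x^2 dx = 256/3;  ∫_0^4 8*x dx = 64;  ∫_0^4 4 dx = 16.
  Sum: 65536/7 − 8192/5 − 512 + 256/3 + 64 + 16 = 774608/105.
  ∫_0^4 u'(x)^2 dx = ∫_0^4 (36*x^4 - 24*x^2 + 4) dx. Term by term:
    ∫_0^4 36*x^4 dx = 36864/5;  ∫_0^4 -24*x^2 dx = -512;  ∫_0^4 4 dx = 16.
  Sum: 36864/5 − 512 + 16 = 34384/5.
Adding: ||u||_{H^1}^2 = 774608/105 + 34384/5 = 1496672/105.
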